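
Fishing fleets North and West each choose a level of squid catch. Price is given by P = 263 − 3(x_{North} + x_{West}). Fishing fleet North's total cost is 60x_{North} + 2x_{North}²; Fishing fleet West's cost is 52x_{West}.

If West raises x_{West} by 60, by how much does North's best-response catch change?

-18

Fishing fleet North's profit: π = x_{North}(263 − 3(x_{North} + x_{West})) − 60x_{North} − 2x_{North}².
∂π/∂x_{North} = 203 − 10x_{North} − 3x_{West} = 0, so x_{North} = 20.3 − 0.3x_{West}.
The reaction-function slope is −0.3, so a 60-unit rise in x_{West} moves x_{North} by −0.3 × 60 = −18. North's best response falls — the actions are strategic substitutes.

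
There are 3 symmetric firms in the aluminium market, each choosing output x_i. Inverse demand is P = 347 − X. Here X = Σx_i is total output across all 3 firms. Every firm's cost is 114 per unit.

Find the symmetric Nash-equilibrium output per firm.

A representative firm's profit is π_i = x_i(347 − X) − 114x_i, with X = x_i + Σ_{j≠i} x_j.
First-order condition: 233 − 2x_i − Σ_{j≠i} x_j = 0.
In a symmetric equilibrium every firm chooses the same x, so Σ_{j≠i} x_j = 2x. The condition becomes 233 − 4x = 0, giving x = 233/4 = 58.25.

58.25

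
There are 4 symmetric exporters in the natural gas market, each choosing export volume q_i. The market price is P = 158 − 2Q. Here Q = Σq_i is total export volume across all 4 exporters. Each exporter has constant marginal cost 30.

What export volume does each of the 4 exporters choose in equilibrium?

A representative exporter's profit is π_i = q_i(158 − 2Q) − 30q_i, with Q = q_i + Σ_{j≠i} q_j.
First-order condition: 128 − 4q_i − 2Σ_{j≠i} q_j = 0.
Imposing symmetry (q_j = q for all j) turns Σ_{j≠i} q_j into 3q, so 128 = 10q and q = 12.8.

12.8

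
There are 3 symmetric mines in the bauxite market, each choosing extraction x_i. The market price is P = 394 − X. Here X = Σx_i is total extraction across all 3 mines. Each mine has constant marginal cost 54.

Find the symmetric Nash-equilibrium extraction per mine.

85

A representative mine's profit is π_i = x_i(394 − X) − 54x_i, with X = x_i + Σ_{j≠i} x_j.
First-order condition: 340 − 2x_i − Σ_{j≠i} x_j = 0.
With identical mines, set every x_j = x: then 340 − 2x − 2x = 0, i.e. x = 340/4 = 85.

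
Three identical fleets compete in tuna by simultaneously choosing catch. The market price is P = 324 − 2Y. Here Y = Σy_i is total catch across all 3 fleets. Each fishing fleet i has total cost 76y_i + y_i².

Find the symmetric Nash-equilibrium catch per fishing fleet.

24.8

A representative fishing fleet's profit is π_i = y_i(324 − 2Y) − 76y_i − y_i², with Y = y_i + Σ_{j≠i} y_j.
First-order condition: 248 − 6y_i − 2Σ_{j≠i} y_j = 0.
With identical fishing fleets, set every y_j = y: then 248 − 6y − 4y = 0, i.e. y = 248/10 = 24.8.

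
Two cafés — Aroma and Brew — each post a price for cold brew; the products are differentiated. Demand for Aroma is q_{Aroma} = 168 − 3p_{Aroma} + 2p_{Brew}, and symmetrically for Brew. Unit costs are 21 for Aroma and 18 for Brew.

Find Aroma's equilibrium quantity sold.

Aroma's profit: π = (p_{Aroma} − 21)(168 − 3p_{Aroma} + 2p_{Brew}).
∂π/∂p_{Aroma} = 231 − 6p_{Aroma} + 2p_{Brew} = 0 ⇒ p_{Aroma} = 38.5 + (1/3)p_{Brew}.
Similarly p_{Brew} = 37 + (1/3)p_{Aroma}.
Substituting the second reaction function into the first: p_{Aroma} = 38.5 + (1/3)(37 + (1/3)p_{Aroma}), which gives (8/9)p_{Aroma} = 305/6 ⇒ p_{Aroma} = 57.1875.
Then p_{Brew} = 37 + (1/3)·57.1875 = 56.0625.
q_{Aroma} = 168 − 3·57.1875 + 2·56.0625 = 108.5625.

108.5625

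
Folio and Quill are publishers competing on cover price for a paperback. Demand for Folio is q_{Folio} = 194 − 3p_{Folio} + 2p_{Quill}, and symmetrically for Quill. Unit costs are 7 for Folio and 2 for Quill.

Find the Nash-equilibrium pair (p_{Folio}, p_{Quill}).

Folio's profit: π = (p_{Folio} − 7)(194 − 3p_{Folio} + 2p_{Quill}).
∂π/∂p_{Folio} = 215 − 6p_{Folio} + 2p_{Quill} = 0 ⇒ p_{Folio} = 215/6 + (1/3)p_{Quill}.
Similarly p_{Quill} = 100/3 + (1/3)p_{Folio}.
Substituting the second reaction function into the first: p_{Folio} = 215/6 + (1/3)(100/3 + (1/3)p_{Folio}), which gives (8/9)p_{Folio} = 845/18 ⇒ p_{Folio} = 52.8125.
Then p_{Quill} = 100/3 + (1/3)·52.8125 = 50.9375.

52.8125, 50.9375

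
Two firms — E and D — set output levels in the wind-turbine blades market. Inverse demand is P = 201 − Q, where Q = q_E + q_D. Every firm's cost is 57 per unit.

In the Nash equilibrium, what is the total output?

96

Firm E's profit: π = q_E(201 − (q_E + q_D)) − 57q_E.
∂π/∂q_E = 144 − 2q_E − q_D = 0, so q_E = 72 − 0.5q_D.
Setting q_E = q_D in the reaction function: q_E = 72 − 0.5q_E, so q_E = 72 / 1.5 = 48.
Total output: 48 + 48 = 96.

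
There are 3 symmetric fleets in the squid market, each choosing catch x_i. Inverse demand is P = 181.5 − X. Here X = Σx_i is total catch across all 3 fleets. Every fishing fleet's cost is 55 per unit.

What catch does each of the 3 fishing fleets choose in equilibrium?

A representative fishing fleet's profit is π_i = x_i(181.5 − X) − 55x_i, with X = x_i + Σ_{j≠i} x_j.
First-order condition: 126.5 − 2x_i − Σ_{j≠i} x_j = 0.
With identical fishing fleets, set every x_j = x: then 126.5 − 2x − 2x = 0, i.e. x = 126.5/4 = 31.625.

31.625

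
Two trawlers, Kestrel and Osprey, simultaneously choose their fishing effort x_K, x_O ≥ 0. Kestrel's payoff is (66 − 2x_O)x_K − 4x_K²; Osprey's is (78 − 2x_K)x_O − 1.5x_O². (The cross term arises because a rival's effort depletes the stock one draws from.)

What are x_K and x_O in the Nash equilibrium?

2.1, 24.6

Expanding Kestrel's payoff: 66x_K − 2x_Ox_K − 4x_K².
∂π/∂x_K = 66 − 2x_O − 8x_K = 0, so x_K = 8.25 − 0.25x_O.
Likewise for Osprey: x_O = 26 − (2/3)x_K.
Substituting the second reaction function into the first: x_K = 8.25 − 0.25(26 − (2/3)x_K), which gives (5/6)x_K = 1.75 ⇒ x_K = 2.1.
Then x_O = 26 − (2/3)·2.1 = 24.6.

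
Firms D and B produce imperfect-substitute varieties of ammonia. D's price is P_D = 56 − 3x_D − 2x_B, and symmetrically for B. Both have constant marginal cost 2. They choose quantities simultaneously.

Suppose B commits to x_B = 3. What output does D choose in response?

8

Firm D's profit: π = x_D(56 − 3x_D − 2x_B) − 2x_D.
∂π/∂x_D = 54 − 6x_D − 2x_B = 0 ⇒ x_D = 9 − (1/3)x_B.
At x_B = 3: x_D = 9 − (1/3)·3 = 8.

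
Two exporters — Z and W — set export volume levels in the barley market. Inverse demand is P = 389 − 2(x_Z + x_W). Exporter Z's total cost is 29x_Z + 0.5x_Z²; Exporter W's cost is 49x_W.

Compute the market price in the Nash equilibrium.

171.5

Exporter Z's profit: π = x_Z(389 − 2(x_Z + x_W)) − 29x_Z − 0.5x_Z².
∂π/∂x_Z = 360 − 5x_Z − 2x_W = 0, so x_Z = 72 − 0.4x_W.
For W: ∂π/∂x_W = 340 − 4x_W − 2x_Z = 0 ⇒ x_W = 85 − 0.5x_Z.
Solving the two reaction functions simultaneously: (1 − (−0.4)(−0.5))x_Z = 72 − 0.4·85, so 0.8x_Z = 38 and x_Z = 47.5.
Then x_W = 85 − 0.5·47.5 = 61.25.
Equilibrium price: P = 389 − 2·108.75 = 171.5.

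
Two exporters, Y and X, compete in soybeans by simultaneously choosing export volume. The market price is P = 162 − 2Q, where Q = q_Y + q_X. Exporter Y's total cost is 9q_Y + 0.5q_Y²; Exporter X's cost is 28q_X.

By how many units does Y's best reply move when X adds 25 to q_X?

-10

Exporter Y's profit: π = q_Y(162 − 2(q_Y + q_X)) − 9q_Y − 0.5q_Y².
∂π/∂q_Y = 153 − 5q_Y − 2q_X = 0, so q_Y = 30.6 − 0.4q_X.
The reaction-function slope is −0.4, so a 25-unit rise in q_X moves q_Y by −0.4 × 25 = −10. Y's best response falls — the actions are strategic substitutes.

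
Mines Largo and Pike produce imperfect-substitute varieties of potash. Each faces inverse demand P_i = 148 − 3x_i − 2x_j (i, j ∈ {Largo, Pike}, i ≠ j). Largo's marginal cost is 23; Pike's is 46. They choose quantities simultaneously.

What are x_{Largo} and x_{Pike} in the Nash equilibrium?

Mine Largo's profit: π = x_{Largo}(148 − 3x_{Largo} − 2x_{Pike}) − 23x_{Largo}.
∂π/∂x_{Largo} = 125 − 6x_{Largo} − 2x_{Pike} = 0 ⇒ x_{Largo} = 125/6 − (1/3)x_{Pike}.
Similarly x_{Pike} = 17 − (1/3)x_{Largo}.
Solving the two reaction functions simultaneously: (1 − (−1/3)(−1/3))x_{Largo} = 125/6 − (1/3)·17, so (8/9)x_{Largo} = 91/6 and x_{Largo} = 17.0625.
Then x_{Pike} = 17 − (1/3)·17.0625 = 11.3125.

17.0625, 11.3125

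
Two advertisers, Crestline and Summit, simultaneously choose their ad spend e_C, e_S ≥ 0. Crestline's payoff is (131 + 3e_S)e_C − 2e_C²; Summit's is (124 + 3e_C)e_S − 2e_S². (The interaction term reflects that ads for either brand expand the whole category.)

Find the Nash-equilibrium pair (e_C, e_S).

128, 127

Expanding Crestline's payoff: 131e_C + 3e_Se_C − 2e_C².
∂π/∂e_C = 131 + 3e_S − 4e_C = 0, so e_C = 32.75 + 0.75e_S.
Likewise for Summit: e_S = 31 + 0.75e_C.
Plugging e_S into Crestline's best response: e_C = 32.75 + 0.75(31 + 0.75e_C) ⇒ 0.4375e_C = 56, so e_C = 128.
Then e_S = 31 + 0.75·128 = 127.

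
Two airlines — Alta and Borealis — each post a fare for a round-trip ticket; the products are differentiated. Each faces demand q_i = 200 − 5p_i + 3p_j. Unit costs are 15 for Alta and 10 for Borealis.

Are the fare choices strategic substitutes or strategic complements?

strategic complements

Alta's profit: π = (p_{Alta} − 15)(200 − 5p_{Alta} + 3p_{Borealis}).
∂π/∂p_{Alta} = 275 − 10p_{Alta} + 3p_{Borealis} = 0 ⇒ p_{Alta} = 27.5 + 0.3p_{Borealis}.
The best-response slope dp_{Alta}/dp_{Borealis} = 0.3 > 0: the reaction function is upward-sloping, so the choices are strategic complements.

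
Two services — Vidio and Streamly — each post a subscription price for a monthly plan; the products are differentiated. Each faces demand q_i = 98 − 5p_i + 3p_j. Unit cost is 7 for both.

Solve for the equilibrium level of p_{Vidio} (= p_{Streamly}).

Vidio's profit: π = (p_{Vidio} − 7)(98 − 5p_{Vidio} + 3p_{Streamly}).
∂π/∂p_{Vidio} = 133 − 10p_{Vidio} + 3p_{Streamly} = 0 ⇒ p_{Vidio} = 13.3 + 0.3p_{Streamly}.
Setting p_{Vidio} = p_{Streamly} in the reaction function: p_{Vidio} = 13.3 + 0.3p_{Vidio}, so p_{Vidio} = 13.3 / 0.7 = 19.

19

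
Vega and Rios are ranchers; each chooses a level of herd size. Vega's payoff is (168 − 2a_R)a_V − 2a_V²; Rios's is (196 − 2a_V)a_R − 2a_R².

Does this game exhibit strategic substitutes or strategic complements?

strategic substitutes

Expanding Vega's payoff: 168a_V − 2a_Ra_V − 2a_V².
∂π/∂a_V = 168 − 2a_R − 4a_V = 0, so a_V = 42 − 0.5a_R.
The best-response slope da_V/da_R = −0.5 < 0: the reaction function is downward-sloping, so the choices are strategic substitutes.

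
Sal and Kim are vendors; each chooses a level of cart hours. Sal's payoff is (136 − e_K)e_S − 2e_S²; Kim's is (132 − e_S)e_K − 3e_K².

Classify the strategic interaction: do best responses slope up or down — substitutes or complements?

Expanding Sal's payoff: 136e_S − e_Ke_S − 2e_S².
∂π/∂e_S = 136 − e_K − 4e_S = 0, so e_S = 34 − 0.25e_K.
The best-response slope de_S/de_K = −0.25 < 0: the reaction function is downward-sloping, so the choices are strategic substitutes.

strategic substitutes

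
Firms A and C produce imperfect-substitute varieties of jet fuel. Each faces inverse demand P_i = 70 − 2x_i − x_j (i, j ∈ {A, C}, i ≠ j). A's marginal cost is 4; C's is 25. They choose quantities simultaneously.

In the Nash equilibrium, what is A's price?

Firm A's profit: π = x_A(70 − 2x_A − x_C) − 4x_A.
∂π/∂x_A = 66 − 4x_A − x_C = 0 ⇒ x_A = 16.5 − 0.25x_C.
Similarly x_C = 11.25 − 0.25x_A.
Solving the two reaction functions simultaneously: (1 − (−0.25)(−0.25))x_A = 16.5 − 0.25·11.25, so 0.9375x_A = 13.6875 and x_A = 14.6.
Then x_C = 11.25 − 0.25·14.6 = 7.6.
P_A = 70 − 2·14.6 − 7.6 = 33.2.

33.2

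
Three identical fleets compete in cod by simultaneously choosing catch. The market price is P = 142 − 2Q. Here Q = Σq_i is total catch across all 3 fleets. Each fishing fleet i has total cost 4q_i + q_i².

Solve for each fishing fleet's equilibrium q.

A representative fishing fleet's profit is π_i = q_i(142 − 2Q) − 4q_i − q_i², with Q = q_i + Σ_{j≠i} q_j.
First-order condition: 138 − 6q_i − 2Σ_{j≠i} q_j = 0.
With identical fishing fleets, set every q_j = q: then 138 − 6q − 4q = 0, i.e. q = 138/10 = 13.8.

13.8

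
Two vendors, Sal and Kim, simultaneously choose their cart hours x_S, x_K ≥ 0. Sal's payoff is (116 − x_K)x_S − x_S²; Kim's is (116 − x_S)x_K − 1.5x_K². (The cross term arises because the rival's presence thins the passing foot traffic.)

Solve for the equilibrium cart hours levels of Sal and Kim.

Expanding Sal's payoff: 116x_S − x_Kx_S − x_S².
∂π/∂x_S = 116 − x_K − 2x_S = 0, so x_S = 58 − 0.5x_K.
Likewise for Kim: x_K = 116/3 − (1/3)x_S.
Solving the two reaction functions simultaneously: (1 − (−0.5)(−1/3))x_S = 58 − 0.5·(116/3), so (5/6)x_S = 116/3 and x_S = 46.4.
Then x_K = 116/3 − (1/3)·46.4 = 23.2.

46.4, 23.2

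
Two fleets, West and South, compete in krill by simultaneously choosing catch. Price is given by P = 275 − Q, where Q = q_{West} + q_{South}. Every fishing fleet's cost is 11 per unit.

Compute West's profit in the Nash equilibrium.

Fishing fleet West's profit: π = q_{West}(275 − (q_{West} + q_{South})) − 11q_{West}.
∂π/∂q_{West} = 264 − 2q_{West} − q_{South} = 0, so q_{West} = 132 − 0.5q_{South}.
The game is symmetric, so in equilibrium q_{South} = q_{West}: the reaction function gives 1.5q_{West} = 132, hence q_{West} = 88.
Price P = 275 − 176 = 99.
West's profit: (99 − 11)·88 = 7744.

7744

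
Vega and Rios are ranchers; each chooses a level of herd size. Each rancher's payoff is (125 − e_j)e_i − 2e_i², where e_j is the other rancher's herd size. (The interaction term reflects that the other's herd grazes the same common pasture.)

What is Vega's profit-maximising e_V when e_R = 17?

27

Vega's payoff is (125 − e_R)e_V − 2e_V².
∂π/∂e_V = 125 − e_R − 4e_V = 0, so e_V = 31.25 − 0.25e_R.
At e_R = 17: e_V = 31.25 − 0.25·17 = 27.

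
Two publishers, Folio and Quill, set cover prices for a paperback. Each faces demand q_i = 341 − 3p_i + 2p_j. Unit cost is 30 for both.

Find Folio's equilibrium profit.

18135.1875

Folio's profit: π = (p_{Folio} − 30)(341 − 3p_{Folio} + 2p_{Quill}).
∂π/∂p_{Folio} = 431 − 6p_{Folio} + 2p_{Quill} = 0 ⇒ p_{Folio} = 431/6 + (1/3)p_{Quill}.
The game is symmetric, so in equilibrium p_{Quill} = p_{Folio}: the reaction function gives (2/3)p_{Folio} = 431/6, hence p_{Folio} = 107.75.
q_{Folio} = 341 − 3·107.75 + 2·107.75 = 233.25.
Profit = (107.75 − 30)·233.25 = 18135.1875.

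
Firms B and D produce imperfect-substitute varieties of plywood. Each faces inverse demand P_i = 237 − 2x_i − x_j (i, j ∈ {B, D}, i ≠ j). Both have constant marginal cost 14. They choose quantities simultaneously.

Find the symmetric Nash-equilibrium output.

44.6

Firm B's profit: π = x_B(237 − 2x_B − x_D) − 14x_B.
∂π/∂x_B = 223 − 4x_B − x_D = 0 ⇒ x_B = 55.75 − 0.25x_D.
The game is symmetric, so in equilibrium x_D = x_B: the reaction function gives 1.25x_B = 55.75, hence x_B = 44.6.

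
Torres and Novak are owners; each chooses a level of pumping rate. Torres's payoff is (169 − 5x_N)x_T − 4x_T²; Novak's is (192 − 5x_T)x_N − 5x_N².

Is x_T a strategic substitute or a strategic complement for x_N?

strategic substitutes

Expanding Torres's payoff: 169x_T − 5x_Nx_T − 4x_T².
∂π/∂x_T = 169 − 5x_N − 8x_T = 0, so x_T = 21.125 − 0.625x_N.
The best-response slope dx_T/dx_N = −0.625 < 0: the reaction function is downward-sloping, so the choices are strategic substitutes.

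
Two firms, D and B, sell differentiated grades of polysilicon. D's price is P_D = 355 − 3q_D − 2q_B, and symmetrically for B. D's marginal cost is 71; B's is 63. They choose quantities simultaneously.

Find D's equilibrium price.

176

Firm D's profit: π = q_D(355 − 3q_D − 2q_B) − 71q_D.
∂π/∂q_D = 284 − 6q_D − 2q_B = 0 ⇒ q_D = 142/3 − (1/3)q_B.
Similarly q_B = 146/3 − (1/3)q_D.
Solving the two reaction functions simultaneously: (1 − (−1/3)(−1/3))q_D = 142/3 − (1/3)·(146/3), so (8/9)q_D = 280/9 and q_D = 35.
Then q_B = 146/3 − (1/3)·35 = 37.
P_D = 355 − 3·35 − 2·37 = 176.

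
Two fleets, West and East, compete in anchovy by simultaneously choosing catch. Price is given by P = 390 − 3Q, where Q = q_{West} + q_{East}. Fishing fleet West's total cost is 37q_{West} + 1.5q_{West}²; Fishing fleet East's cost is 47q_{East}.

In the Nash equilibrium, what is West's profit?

Fishing fleet West's profit: π = q_{West}(390 − 3(q_{West} + q_{East})) − 37q_{West} − 1.5q_{West}².
∂π/∂q_{West} = 353 − 9q_{West} − 3q_{East} = 0, so q_{West} = 353/9 − (1/3)q_{East}.
For East: ∂π/∂q_{East} = 343 − 6q_{East} − 3q_{West} = 0 ⇒ q_{East} = 343/6 − 0.5q_{West}.
Plugging q_{East} into West's best response: q_{West} = 353/9 − (1/3)(343/6 − 0.5q_{West}) ⇒ (5/6)q_{West} = 121/6, so q_{West} = 24.2.
Then q_{East} = 343/6 − 0.5·24.2 = 676/15.
Price P = 390 − 3·(1039/15) = 182.2.
West's profit: (182.2 − 37)·24.2 − 1.5(24.2)² = 2635.38.

2635.38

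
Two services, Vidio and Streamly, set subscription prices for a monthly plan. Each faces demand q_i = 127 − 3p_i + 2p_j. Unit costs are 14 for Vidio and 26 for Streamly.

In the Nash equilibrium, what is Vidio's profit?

Vidio's profit: π = (p_{Vidio} − 14)(127 − 3p_{Vidio} + 2p_{Streamly}).
∂π/∂p_{Vidio} = 169 − 6p_{Vidio} + 2p_{Streamly} = 0 ⇒ p_{Vidio} = 169/6 + (1/3)p_{Streamly}.
Similarly p_{Streamly} = 205/6 + (1/3)p_{Vidio}.
Solving the two reaction functions simultaneously: (1 − (1/3)(1/3))p_{Vidio} = 169/6 + (1/3)·(205/6), so (8/9)p_{Vidio} = 356/9 and p_{Vidio} = 44.5.
Then p_{Streamly} = 205/6 + (1/3)·44.5 = 49.
q_{Vidio} = 127 − 3·44.5 + 2·49 = 91.5.
Profit = (44.5 − 14)·91.5 = 2790.75.

2790.75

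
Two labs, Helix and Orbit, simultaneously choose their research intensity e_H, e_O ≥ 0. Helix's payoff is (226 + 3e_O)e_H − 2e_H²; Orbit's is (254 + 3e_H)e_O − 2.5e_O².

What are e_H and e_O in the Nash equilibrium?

Expanding Helix's payoff: 226e_H + 3e_Oe_H − 2e_H².
∂π/∂e_H = 226 + 3e_O − 4e_H = 0, so e_H = 56.5 + 0.75e_O.
Likewise for Orbit: e_O = 50.8 + 0.6e_H.
Solving the two reaction functions simultaneously: (1 − (0.75)(0.6))e_H = 56.5 + 0.75·50.8, so 0.55e_H = 94.6 and e_H = 172.
Then e_O = 50.8 + 0.6·172 = 154.

172, 154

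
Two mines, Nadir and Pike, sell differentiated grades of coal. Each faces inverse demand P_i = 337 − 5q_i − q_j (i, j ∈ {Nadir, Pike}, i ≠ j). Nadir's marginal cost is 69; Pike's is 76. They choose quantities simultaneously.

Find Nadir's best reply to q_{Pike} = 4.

Mine Nadir's profit: π = q_{Nadir}(337 − 5q_{Nadir} − q_{Pike}) − 69q_{Nadir}.
∂π/∂q_{Nadir} = 268 − 10q_{Nadir} − q_{Pike} = 0 ⇒ q_{Nadir} = 26.8 − 0.1q_{Pike}.
At q_{Pike} = 4: q_{Nadir} = 26.8 − 0.1·4 = 26.4.

26.4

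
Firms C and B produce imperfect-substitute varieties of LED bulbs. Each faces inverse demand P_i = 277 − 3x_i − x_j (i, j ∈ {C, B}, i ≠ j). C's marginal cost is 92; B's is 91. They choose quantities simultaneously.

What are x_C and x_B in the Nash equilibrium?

26.4, 26.6

Firm C's profit: π = x_C(277 − 3x_C − x_B) − 92x_C.
∂π/∂x_C = 185 − 6x_C − x_B = 0 ⇒ x_C = 185/6 − (1/6)x_B.
Similarly x_B = 31 − (1/6)x_C.
Substituting the second reaction function into the first: x_C = 185/6 − (1/6)(31 − (1/6)x_C), which gives (35/36)x_C = 77/3 ⇒ x_C = 26.4.
Then x_B = 31 − (1/6)·26.4 = 26.6.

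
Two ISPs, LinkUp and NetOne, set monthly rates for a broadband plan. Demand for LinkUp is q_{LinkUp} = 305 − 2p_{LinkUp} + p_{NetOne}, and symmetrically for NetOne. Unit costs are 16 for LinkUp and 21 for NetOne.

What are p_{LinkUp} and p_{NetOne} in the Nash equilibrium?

113, 115

LinkUp's profit: π = (p_{LinkUp} − 16)(305 − 2p_{LinkUp} + p_{NetOne}).
∂π/∂p_{LinkUp} = 337 − 4p_{LinkUp} + p_{NetOne} = 0 ⇒ p_{LinkUp} = 84.25 + 0.25p_{NetOne}.
Similarly p_{NetOne} = 86.75 + 0.25p_{LinkUp}.
Substituting the second reaction function into the first: p_{LinkUp} = 84.25 + 0.25(86.75 + 0.25p_{LinkUp}), which gives 0.9375p_{LinkUp} = 105.9375 ⇒ p_{LinkUp} = 113.
Then p_{NetOne} = 86.75 + 0.25·113 = 115.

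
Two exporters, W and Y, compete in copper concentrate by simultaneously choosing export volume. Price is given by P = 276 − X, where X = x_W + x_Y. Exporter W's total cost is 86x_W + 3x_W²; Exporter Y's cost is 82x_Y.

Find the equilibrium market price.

172.8

Exporter W's profit: π = x_W(276 − (x_W + x_Y)) − 86x_W − 3x_W².
∂π/∂x_W = 190 − 8x_W − x_Y = 0, so x_W = 23.75 − 0.125x_Y.
For Y: ∂π/∂x_Y = 194 − 2x_Y − x_W = 0 ⇒ x_Y = 97 − 0.5x_W.
Solving the two reaction functions simultaneously: (1 − (−0.125)(−0.5))x_W = 23.75 − 0.125·97, so 0.9375x_W = 11.625 and x_W = 12.4.
Then x_Y = 97 − 0.5·12.4 = 90.8.
Equilibrium price: P = 276 − 103.2 = 172.8.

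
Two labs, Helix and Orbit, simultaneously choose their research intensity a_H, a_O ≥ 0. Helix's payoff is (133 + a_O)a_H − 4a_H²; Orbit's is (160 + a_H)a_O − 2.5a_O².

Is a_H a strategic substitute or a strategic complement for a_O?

Expanding Helix's payoff: 133a_H + a_Oa_H − 4a_H².
∂π/∂a_H = 133 + a_O − 8a_H = 0, so a_H = 16.625 + 0.125a_O.
The best-response slope da_H/da_O = 0.125 > 0: the reaction function is upward-sloping, so the choices are strategic complements.

strategic complements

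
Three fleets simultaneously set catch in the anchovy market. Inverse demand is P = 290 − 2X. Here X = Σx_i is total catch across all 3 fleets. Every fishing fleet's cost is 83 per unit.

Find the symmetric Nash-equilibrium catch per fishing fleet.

A representative fishing fleet's profit is π_i = x_i(290 − 2X) − 83x_i, with X = x_i + Σ_{j≠i} x_j.
First-order condition: 207 − 4x_i − 2Σ_{j≠i} x_j = 0.
With identical fishing fleets, set every x_j = x: then 207 − 4x − 4x = 0, i.e. x = 207/8 = 25.875.

25.875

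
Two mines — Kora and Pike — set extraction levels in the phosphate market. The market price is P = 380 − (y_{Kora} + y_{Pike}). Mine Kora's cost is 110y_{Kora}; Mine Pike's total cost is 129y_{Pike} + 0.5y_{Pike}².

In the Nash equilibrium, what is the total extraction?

Mine Kora's profit: π = y_{Kora}(380 − (y_{Kora} + y_{Pike})) − 110y_{Kora}.
∂π/∂y_{Kora} = 270 − 2y_{Kora} − y_{Pike} = 0, so y_{Kora} = 135 − 0.5y_{Pike}.
For Pike: ∂π/∂y_{Pike} = 251 − 3y_{Pike} − y_{Kora} = 0 ⇒ y_{Pike} = 251/3 − (1/3)y_{Kora}.
Substituting the second reaction function into the first: y_{Kora} = 135 − 0.5(251/3 − (1/3)y_{Kora}), which gives (5/6)y_{Kora} = 559/6 ⇒ y_{Kora} = 111.8.
Then y_{Pike} = 251/3 − (1/3)·111.8 = 46.4.
Total extraction: 111.8 + 46.4 = 158.2.

158.2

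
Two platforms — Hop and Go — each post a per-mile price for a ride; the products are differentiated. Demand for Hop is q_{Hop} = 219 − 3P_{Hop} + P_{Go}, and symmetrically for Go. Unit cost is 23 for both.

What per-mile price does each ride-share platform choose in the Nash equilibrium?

57.6

Hop's profit: π = (P_{Hop} − 23)(219 − 3P_{Hop} + P_{Go}).
∂π/∂P_{Hop} = 288 − 6P_{Hop} + P_{Go} = 0 ⇒ P_{Hop} = 48 + (1/6)P_{Go}.
By symmetry P_{Go} = P_{Hop}; substituting into the reaction function, (5/6)P_{Hop} = 48 and P_{Hop} = 57.6.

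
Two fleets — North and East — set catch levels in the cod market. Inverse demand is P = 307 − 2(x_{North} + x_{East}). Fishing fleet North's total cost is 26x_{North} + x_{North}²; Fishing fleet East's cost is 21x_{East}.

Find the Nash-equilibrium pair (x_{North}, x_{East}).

27.6, 57.7

Fishing fleet North's profit: π = x_{North}(307 − 2(x_{North} + x_{East})) − 26x_{North} − x_{North}².
∂π/∂x_{North} = 281 − 6x_{North} − 2x_{East} = 0, so x_{North} = 281/6 − (1/3)x_{East}.
For East: ∂π/∂x_{East} = 286 − 4x_{East} − 2x_{North} = 0 ⇒ x_{East} = 71.5 − 0.5x_{North}.
Solving the two reaction functions simultaneously: (1 − (−1/3)(−0.5))x_{North} = 281/6 − (1/3)·71.5, so (5/6)x_{North} = 23 and x_{North} = 27.6.
Then x_{East} = 71.5 − 0.5·27.6 = 57.7.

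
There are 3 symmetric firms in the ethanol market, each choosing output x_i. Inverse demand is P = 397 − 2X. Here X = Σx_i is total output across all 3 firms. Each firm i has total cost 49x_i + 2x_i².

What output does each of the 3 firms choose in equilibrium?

29

A representative firm's profit is π_i = x_i(397 − 2X) − 49x_i − 2x_i², with X = x_i + Σ_{j≠i} x_j.
First-order condition: 348 − 8x_i − 2Σ_{j≠i} x_j = 0.
Imposing symmetry (x_j = x for all j) turns Σ_{j≠i} x_j into 2x, so 348 = 12x and x = 29.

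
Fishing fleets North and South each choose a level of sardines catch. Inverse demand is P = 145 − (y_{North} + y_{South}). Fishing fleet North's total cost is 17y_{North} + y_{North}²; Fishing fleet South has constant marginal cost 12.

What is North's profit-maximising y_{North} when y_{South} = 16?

28

Fishing fleet North's profit: π = y_{North}(145 − (y_{North} + y_{South})) − 17y_{North} − y_{North}².
∂π/∂y_{North} = 128 − 4y_{North} − y_{South} = 0, so y_{North} = 32 − 0.25y_{South}.
At y_{South} = 16: y_{North} = 32 − 0.25·16 = 28.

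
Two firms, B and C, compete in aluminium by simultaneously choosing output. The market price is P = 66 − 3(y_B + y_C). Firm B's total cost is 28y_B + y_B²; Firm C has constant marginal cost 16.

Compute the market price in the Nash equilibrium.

Firm B's profit: π = y_B(66 − 3(y_B + y_C)) − 28y_B − y_B².
∂π/∂y_B = 38 − 8y_B − 3y_C = 0, so y_B = 4.75 − 0.375y_C.
For C: ∂π/∂y_C = 50 − 6y_C − 3y_B = 0 ⇒ y_C = 25/3 − 0.5y_B.
Substituting the second reaction function into the first: y_B = 4.75 − 0.375(25/3 − 0.5y_B), which gives 0.8125y_B = 1.625 ⇒ y_B = 2.
Then y_C = 25/3 − 0.5·2 = 22/3.
Equilibrium price: P = 66 − 3·(28/3) = 38.

38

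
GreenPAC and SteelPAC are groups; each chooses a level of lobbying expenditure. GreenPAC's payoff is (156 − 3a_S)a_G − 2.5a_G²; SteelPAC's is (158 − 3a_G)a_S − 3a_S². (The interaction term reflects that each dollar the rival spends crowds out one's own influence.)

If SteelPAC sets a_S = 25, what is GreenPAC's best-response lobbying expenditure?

16.2

Expanding GreenPAC's payoff: 156a_G − 3a_Sa_G − 2.5a_G².
∂π/∂a_G = 156 − 3a_S − 5a_G = 0, so a_G = 31.2 − 0.6a_S.
At a_S = 25: a_G = 31.2 − 0.6·25 = 16.2.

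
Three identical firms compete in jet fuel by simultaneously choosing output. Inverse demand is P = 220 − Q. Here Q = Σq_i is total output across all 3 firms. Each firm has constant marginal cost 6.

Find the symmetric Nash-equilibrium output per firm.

A representative firm's profit is π_i = q_i(220 − Q) − 6q_i, with Q = q_i + Σ_{j≠i} q_j.
First-order condition: 214 − 2q_i − Σ_{j≠i} q_j = 0.
With identical firms, set every q_j = q: then 214 − 2q − 2q = 0, i.e. q = 214/4 = 53.5.

53.5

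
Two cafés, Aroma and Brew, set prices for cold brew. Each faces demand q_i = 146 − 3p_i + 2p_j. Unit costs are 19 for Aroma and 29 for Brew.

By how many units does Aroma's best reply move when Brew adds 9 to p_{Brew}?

3

Aroma's profit: π = (p_{Aroma} − 19)(146 − 3p_{Aroma} + 2p_{Brew}).
∂π/∂p_{Aroma} = 203 − 6p_{Aroma} + 2p_{Brew} = 0 ⇒ p_{Aroma} = 203/6 + (1/3)p_{Brew}.
The reaction-function slope is 1/3, so a 9-unit rise in p_{Brew} moves p_{Aroma} by 1/3 × 9 = 3. Aroma's best response rises — the actions are strategic complements.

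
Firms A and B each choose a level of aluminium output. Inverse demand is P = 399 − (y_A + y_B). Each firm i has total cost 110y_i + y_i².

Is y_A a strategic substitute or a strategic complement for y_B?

strategic substitutes

Firm A's profit: π = y_A(399 − (y_A + y_B)) − 110y_A − y_A².
∂π/∂y_A = 289 − 4y_A − y_B = 0, so y_A = 72.25 − 0.25y_B.
The best-response slope dy_A/dy_B = −0.25 < 0: the reaction function is downward-sloping, so the choices are strategic substitutes.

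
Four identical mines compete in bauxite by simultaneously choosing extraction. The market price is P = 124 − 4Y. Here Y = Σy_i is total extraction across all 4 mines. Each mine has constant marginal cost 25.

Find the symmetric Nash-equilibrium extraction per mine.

4.95

A representative mine's profit is π_i = y_i(124 − 4Y) − 25y_i, with Y = y_i + Σ_{j≠i} y_j.
First-order condition: 99 − 8y_i − 4Σ_{j≠i} y_j = 0.
In a symmetric equilibrium every mine chooses the same y, so Σ_{j≠i} y_j = 3y. The condition becomes 99 − 20y = 0, giving y = 99/20 = 4.95.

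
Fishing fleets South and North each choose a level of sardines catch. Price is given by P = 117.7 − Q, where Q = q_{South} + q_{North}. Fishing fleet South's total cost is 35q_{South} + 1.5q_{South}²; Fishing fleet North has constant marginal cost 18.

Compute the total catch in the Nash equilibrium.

53.5

Fishing fleet South's profit: π = q_{South}(117.7 − (q_{South} + q_{North})) − 35q_{South} − 1.5q_{South}².
∂π/∂q_{South} = 82.7 − 5q_{South} − q_{North} = 0, so q_{South} = 16.54 − 0.2q_{North}.
For North: ∂π/∂q_{North} = 99.7 − 2q_{North} − q_{South} = 0 ⇒ q_{North} = 49.85 − 0.5q_{South}.
Substituting the second reaction function into the first: q_{South} = 16.54 − 0.2(49.85 − 0.5q_{South}), which gives 0.9q_{South} = 6.57 ⇒ q_{South} = 7.3.
Then q_{North} = 49.85 − 0.5·7.3 = 46.2.
Total catch: 7.3 + 46.2 = 53.5.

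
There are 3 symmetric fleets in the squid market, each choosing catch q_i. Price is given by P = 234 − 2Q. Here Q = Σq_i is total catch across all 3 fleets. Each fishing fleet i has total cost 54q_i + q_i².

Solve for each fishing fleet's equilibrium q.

18

A representative fishing fleet's profit is π_i = q_i(234 − 2Q) − 54q_i − q_i², with Q = q_i + Σ_{j≠i} q_j.
First-order condition: 180 − 6q_i − 2Σ_{j≠i} q_j = 0.
In a symmetric equilibrium every fishing fleet chooses the same q, so Σ_{j≠i} q_j = 2q. The condition becomes 180 − 10q = 0, giving q = 180/10 = 18.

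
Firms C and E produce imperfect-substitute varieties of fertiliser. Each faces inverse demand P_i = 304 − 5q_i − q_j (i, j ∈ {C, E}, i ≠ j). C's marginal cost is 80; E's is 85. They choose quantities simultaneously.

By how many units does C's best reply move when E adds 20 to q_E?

-2

Firm C's profit: π = q_C(304 − 5q_C − q_E) − 80q_C.
∂π/∂q_C = 224 − 10q_C − q_E = 0 ⇒ q_C = 22.4 − 0.1q_E.
The reaction-function slope is −0.1, so a 20-unit rise in q_E moves q_C by −0.1 × 20 = −2. C's best response falls — the actions are strategic substitutes.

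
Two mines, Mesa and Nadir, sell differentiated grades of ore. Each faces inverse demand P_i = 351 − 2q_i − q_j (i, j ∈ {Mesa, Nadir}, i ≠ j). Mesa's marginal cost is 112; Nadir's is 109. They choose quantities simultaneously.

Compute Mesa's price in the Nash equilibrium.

207.2

Mine Mesa's profit: π = q_{Mesa}(351 − 2q_{Mesa} − q_{Nadir}) − 112q_{Mesa}.
∂π/∂q_{Mesa} = 239 − 4q_{Mesa} − q_{Nadir} = 0 ⇒ q_{Mesa} = 59.75 − 0.25q_{Nadir}.
Similarly q_{Nadir} = 60.5 − 0.25q_{Mesa}.
Solving the two reaction functions simultaneously: (1 − (−0.25)(−0.25))q_{Mesa} = 59.75 − 0.25·60.5, so 0.9375q_{Mesa} = 44.625 and q_{Mesa} = 47.6.
Then q_{Nadir} = 60.5 − 0.25·47.6 = 48.6.
P_{Mesa} = 351 − 2·47.6 − 48.6 = 207.2.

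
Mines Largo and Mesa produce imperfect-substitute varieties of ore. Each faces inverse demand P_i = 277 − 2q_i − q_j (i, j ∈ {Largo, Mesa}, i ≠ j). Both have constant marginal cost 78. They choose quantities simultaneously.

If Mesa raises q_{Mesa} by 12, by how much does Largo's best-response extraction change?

Mine Largo's profit: π = q_{Largo}(277 − 2q_{Largo} − q_{Mesa}) − 78q_{Largo}.
∂π/∂q_{Largo} = 199 − 4q_{Largo} − q_{Mesa} = 0 ⇒ q_{Largo} = 49.75 − 0.25q_{Mesa}.
The reaction-function slope is −0.25, so a 12-unit rise in q_{Mesa} moves q_{Largo} by −0.25 × 12 = −3. Largo's best response falls — the actions are strategic substitutes.

-3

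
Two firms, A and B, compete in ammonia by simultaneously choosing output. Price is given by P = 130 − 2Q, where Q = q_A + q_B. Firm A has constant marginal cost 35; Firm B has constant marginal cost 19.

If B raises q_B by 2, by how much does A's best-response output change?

Firm A's profit: π = q_A(130 − 2(q_A + q_B)) − 35q_A.
∂π/∂q_A = 95 − 4q_A − 2q_B = 0, so q_A = 23.75 − 0.5q_B.
The reaction-function slope is −0.5, so a 2-unit rise in q_B moves q_A by −0.5 × 2 = −1. A's best response falls — the actions are strategic substitutes.

-1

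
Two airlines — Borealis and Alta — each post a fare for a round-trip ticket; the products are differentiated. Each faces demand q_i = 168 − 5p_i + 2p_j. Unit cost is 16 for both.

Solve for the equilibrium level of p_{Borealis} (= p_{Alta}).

31

Borealis's profit: π = (p_{Borealis} − 16)(168 − 5p_{Borealis} + 2p_{Alta}).
∂π/∂p_{Borealis} = 248 − 10p_{Borealis} + 2p_{Alta} = 0 ⇒ p_{Borealis} = 24.8 + 0.2p_{Alta}.
By symmetry p_{Alta} = p_{Borealis}; substituting into the reaction function, 0.8p_{Borealis} = 24.8 and p_{Borealis} = 31.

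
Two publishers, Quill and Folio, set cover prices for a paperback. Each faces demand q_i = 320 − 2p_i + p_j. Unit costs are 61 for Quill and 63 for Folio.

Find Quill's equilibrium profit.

Quill's profit: π = (p_{Quill} − 61)(320 − 2p_{Quill} + p_{Folio}).
∂π/∂p_{Quill} = 442 − 4p_{Quill} + p_{Folio} = 0 ⇒ p_{Quill} = 110.5 + 0.25p_{Folio}.
Similarly p_{Folio} = 111.5 + 0.25p_{Quill}.
Plugging p_{Folio} into Quill's best response: p_{Quill} = 110.5 + 0.25(111.5 + 0.25p_{Quill}) ⇒ 0.9375p_{Quill} = 138.375, so p_{Quill} = 147.6.
Then p_{Folio} = 111.5 + 0.25·147.6 = 148.4.
q_{Quill} = 320 − 2·147.6 + 148.4 = 173.2.
Profit = (147.6 − 61)·173.2 = 14999.12.

14999.12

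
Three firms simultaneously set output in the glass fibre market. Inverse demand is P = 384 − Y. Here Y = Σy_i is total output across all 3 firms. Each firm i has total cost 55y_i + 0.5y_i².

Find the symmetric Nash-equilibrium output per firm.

A representative firm's profit is π_i = y_i(384 − Y) − 55y_i − 0.5y_i², with Y = y_i + Σ_{j≠i} y_j.
First-order condition: 329 − 3y_i − Σ_{j≠i} y_j = 0.
Imposing symmetry (y_j = y for all j) turns Σ_{j≠i} y_j into 2y, so 329 = 5y and y = 65.8.

65.8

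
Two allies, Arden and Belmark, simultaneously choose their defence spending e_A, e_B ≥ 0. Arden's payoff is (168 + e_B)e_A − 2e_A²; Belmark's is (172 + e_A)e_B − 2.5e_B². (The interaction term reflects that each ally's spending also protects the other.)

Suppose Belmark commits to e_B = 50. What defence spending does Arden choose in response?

54.5

Expanding Arden's payoff: 168e_A + e_Be_A − 2e_A².
∂π/∂e_A = 168 + e_B − 4e_A = 0, so e_A = 42 + 0.25e_B.
At e_B = 50: e_A = 42 + 0.25·50 = 54.5.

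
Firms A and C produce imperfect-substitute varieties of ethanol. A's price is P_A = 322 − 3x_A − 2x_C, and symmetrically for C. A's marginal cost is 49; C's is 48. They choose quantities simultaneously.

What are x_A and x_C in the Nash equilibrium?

Firm A's profit: π = x_A(322 − 3x_A − 2x_C) − 49x_A.
∂π/∂x_A = 273 − 6x_A − 2x_C = 0 ⇒ x_A = 45.5 − (1/3)x_C.
Similarly x_C = 137/3 − (1/3)x_A.
Plugging x_C into A's best response: x_A = 45.5 − (1/3)(137/3 − (1/3)x_A) ⇒ (8/9)x_A = 545/18, so x_A = 34.0625.
Then x_C = 137/3 − (1/3)·34.0625 = 34.3125.

34.0625, 34.3125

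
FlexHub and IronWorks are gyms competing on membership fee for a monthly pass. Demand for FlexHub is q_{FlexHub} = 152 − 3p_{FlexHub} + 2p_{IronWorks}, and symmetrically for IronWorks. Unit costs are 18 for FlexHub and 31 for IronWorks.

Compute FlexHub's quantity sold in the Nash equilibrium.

FlexHub's profit: π = (p_{FlexHub} − 18)(152 − 3p_{FlexHub} + 2p_{IronWorks}).
∂π/∂p_{FlexHub} = 206 − 6p_{FlexHub} + 2p_{IronWorks} = 0 ⇒ p_{FlexHub} = 103/3 + (1/3)p_{IronWorks}.
Similarly p_{IronWorks} = 245/6 + (1/3)p_{FlexHub}.
Plugging p_{IronWorks} into FlexHub's best response: p_{FlexHub} = 103/3 + (1/3)(245/6 + (1/3)p_{FlexHub}) ⇒ (8/9)p_{FlexHub} = 863/18, so p_{FlexHub} = 53.9375.
Then p_{IronWorks} = 245/6 + (1/3)·53.9375 = 58.8125.
q_{FlexHub} = 152 − 3·53.9375 + 2·58.8125 = 107.8125.

107.8125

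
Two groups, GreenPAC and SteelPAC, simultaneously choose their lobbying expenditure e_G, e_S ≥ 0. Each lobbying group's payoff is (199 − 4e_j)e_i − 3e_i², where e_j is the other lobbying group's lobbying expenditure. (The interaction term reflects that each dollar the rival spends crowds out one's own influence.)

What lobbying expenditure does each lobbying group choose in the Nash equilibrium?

GreenPAC's payoff is (199 − 4e_S)e_G − 3e_G².
∂π/∂e_G = 199 − 4e_S − 6e_G = 0, so e_G = 199/6 − (2/3)e_S.
Setting e_G = e_S in the reaction function: e_G = 199/6 − (2/3)e_G, so e_G = (199/6) / (5/3) = 19.9.

19.9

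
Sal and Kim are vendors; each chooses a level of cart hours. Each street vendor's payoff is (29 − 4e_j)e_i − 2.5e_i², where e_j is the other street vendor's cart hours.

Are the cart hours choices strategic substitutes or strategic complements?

strategic substitutes

Sal's payoff is (29 − 4e_K)e_S − 2.5e_S².
∂π/∂e_S = 29 − 4e_K − 5e_S = 0, so e_S = 5.8 − 0.8e_K.
The best-response slope de_S/de_K = −0.8 < 0: the reaction function is downward-sloping, so the choices are strategic substitutes.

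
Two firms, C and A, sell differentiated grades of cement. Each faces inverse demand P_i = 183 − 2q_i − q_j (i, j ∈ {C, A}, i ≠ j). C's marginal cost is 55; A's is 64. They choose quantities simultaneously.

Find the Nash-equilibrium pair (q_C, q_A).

26.2, 23.2

Firm C's profit: π = q_C(183 − 2q_C − q_A) − 55q_C.
∂π/∂q_C = 128 − 4q_C − q_A = 0 ⇒ q_C = 32 − 0.25q_A.
Similarly q_A = 29.75 − 0.25q_C.
Substituting the second reaction function into the first: q_C = 32 − 0.25(29.75 − 0.25q_C), which gives 0.9375q_C = 24.5625 ⇒ q_C = 26.2.
Then q_A = 29.75 − 0.25·26.2 = 23.2.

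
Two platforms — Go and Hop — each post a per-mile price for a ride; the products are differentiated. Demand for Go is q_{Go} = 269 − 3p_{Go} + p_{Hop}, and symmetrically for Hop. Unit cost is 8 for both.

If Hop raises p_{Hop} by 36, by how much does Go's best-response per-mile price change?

Go's profit: π = (p_{Go} − 8)(269 − 3p_{Go} + p_{Hop}).
∂π/∂p_{Go} = 293 − 6p_{Go} + p_{Hop} = 0 ⇒ p_{Go} = 293/6 + (1/6)p_{Hop}.
The reaction-function slope is 1/6, so a 36-unit rise in p_{Hop} moves p_{Go} by 1/6 × 36 = 6. Go's best response rises — the actions are strategic complements.

6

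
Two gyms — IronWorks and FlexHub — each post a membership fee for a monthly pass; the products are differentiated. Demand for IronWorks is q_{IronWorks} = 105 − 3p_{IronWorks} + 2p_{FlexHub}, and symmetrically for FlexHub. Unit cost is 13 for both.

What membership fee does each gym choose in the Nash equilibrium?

IronWorks's profit: π = (p_{IronWorks} − 13)(105 − 3p_{IronWorks} + 2p_{FlexHub}).
∂π/∂p_{IronWorks} = 144 − 6p_{IronWorks} + 2p_{FlexHub} = 0 ⇒ p_{IronWorks} = 24 + (1/3)p_{FlexHub}.
The game is symmetric, so in equilibrium p_{FlexHub} = p_{IronWorks}: the reaction function gives (2/3)p_{IronWorks} = 24, hence p_{IronWorks} = 36.

36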